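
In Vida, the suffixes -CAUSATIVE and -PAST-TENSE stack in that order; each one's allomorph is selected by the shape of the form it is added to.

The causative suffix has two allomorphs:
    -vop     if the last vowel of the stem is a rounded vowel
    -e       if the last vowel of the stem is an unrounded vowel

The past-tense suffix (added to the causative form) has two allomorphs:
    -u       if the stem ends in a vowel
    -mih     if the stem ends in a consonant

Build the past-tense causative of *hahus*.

*hahus*: last vowel = /u/, a rounded vowel → -vop → *hahusvop*.
Since the final sound of the causative form *hahusvop* is /p/ (a consonant), it takes -mih, giving *hahusvopmih*.

hahusvopmih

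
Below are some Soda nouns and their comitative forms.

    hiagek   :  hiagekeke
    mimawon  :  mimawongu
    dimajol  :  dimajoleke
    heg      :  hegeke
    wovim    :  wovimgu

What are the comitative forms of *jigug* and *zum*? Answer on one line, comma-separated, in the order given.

The alternation tracks the final consonant of the stem — -gu when the stem ends in a nasal (*mimawon*, *wovim*); -eke when the stem ends in a non-nasal consonant (*hiagek*, *dimajol*, *heg*).
The final consonant of *jigug* is /g/, which is non-nasal, so the suffix is -eke, giving *jigugeke*.
Since the final consonant of *zum* is /m/ (a nasal), it takes -gu, giving *zumgu*.

jigugeke, zumgu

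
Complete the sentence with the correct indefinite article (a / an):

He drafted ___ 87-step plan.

an

The indefinite article is chosen by the initial *sound* of the following word, not its spelling.
The number *87* is spoken "eighty-…", beginning with /ˈeɪti/ — a vowel sound.
So the article is *an*: He drafted an 87-step plan.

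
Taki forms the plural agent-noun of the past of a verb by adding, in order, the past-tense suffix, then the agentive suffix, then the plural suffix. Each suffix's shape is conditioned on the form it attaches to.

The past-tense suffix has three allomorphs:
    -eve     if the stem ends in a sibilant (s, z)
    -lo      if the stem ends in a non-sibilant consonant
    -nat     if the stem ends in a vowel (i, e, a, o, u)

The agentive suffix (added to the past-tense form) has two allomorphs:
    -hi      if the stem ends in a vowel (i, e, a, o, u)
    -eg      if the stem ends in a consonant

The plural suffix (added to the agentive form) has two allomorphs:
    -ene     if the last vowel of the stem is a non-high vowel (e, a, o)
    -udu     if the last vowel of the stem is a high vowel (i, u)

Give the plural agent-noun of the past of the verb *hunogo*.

*hunogo*: final sound = /o/, a vowel → -nat → *hunogonat*.
Since the final sound of the past-tense form *hunogonat* is /t/ (a consonant), it takes -eg, giving *hunogonateg*.
The last vowel of the agentive form *hunogonateg* is /e/, which is a non-high vowel, so the plural suffix is -ene, giving *hunogonategene*.

hunogonategene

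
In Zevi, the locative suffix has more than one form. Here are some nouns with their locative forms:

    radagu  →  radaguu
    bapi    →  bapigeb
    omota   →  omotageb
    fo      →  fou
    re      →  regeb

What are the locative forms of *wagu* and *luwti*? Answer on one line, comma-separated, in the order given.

The alternation tracks the last vowel of the stem — -u when the last vowel of the stem is a rounded vowel (*radagu*, *fo*); -geb when the last vowel of the stem is an unrounded vowel (*bapi*, *omota*, *re*).
*wagu*: last vowel = /u/, a rounded vowel → -u → *waguu*.
Since the last vowel of *luwti* is /i/ (an unrounded vowel), it takes -geb, giving *luwtigeb*.

waguu, luwtigeb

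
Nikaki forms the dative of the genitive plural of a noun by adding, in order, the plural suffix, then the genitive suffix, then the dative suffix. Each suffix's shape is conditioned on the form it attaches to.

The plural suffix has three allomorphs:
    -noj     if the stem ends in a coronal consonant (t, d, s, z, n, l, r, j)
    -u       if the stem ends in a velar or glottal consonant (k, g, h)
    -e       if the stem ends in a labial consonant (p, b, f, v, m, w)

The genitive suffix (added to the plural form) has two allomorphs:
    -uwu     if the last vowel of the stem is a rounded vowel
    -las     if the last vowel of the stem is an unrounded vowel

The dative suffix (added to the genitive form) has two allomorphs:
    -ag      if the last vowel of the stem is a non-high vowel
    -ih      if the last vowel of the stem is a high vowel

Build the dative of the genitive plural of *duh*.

duhuuwuih

*duh* — final consonant /h/ (velar/glottal) → -u → *duhu*.
The plural form *duhu* — last vowel /u/ (a rounded vowel) → -uwu → *duhuuwu*.
Since the last vowel of the genitive form *duhuuwu* is /u/ (a high vowel), it takes -ih, giving *duhuuwuih*.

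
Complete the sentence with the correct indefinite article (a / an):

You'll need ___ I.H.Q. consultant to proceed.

an

The indefinite article is chosen by the initial *sound* of the following word, not its spelling.
The initialism *I.H.Q.* is read letter by letter; the first letter, I, is pronounced /aɪ/, which begins with a vowel sound.
So the article is *an*: You'll need an I.H.Q. consultant to proceed.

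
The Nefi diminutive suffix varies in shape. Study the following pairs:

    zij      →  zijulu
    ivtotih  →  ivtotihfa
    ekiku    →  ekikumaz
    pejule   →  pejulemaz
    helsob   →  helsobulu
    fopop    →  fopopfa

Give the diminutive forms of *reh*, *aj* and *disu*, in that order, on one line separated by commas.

The pattern is voicing of the final sound: -fa when the stem ends in a voiceless consonant (*ivtotih*, *fopop*); -ulu when the stem ends in a voiced consonant (*zij*, *helsob*); -maz when the stem ends in a vowel (*ekiku*, *pejule*).
The final sound of *reh* is /h/, which is a voiceless consonant, so the suffix is -fa, giving *rehfa*.
The final sound of *aj* is /j/, which is a voiced consonant, so the suffix is -ulu, giving *ajulu*.
*disu*: final sound = /u/, a vowel → -maz → *disumaz*.

rehfa, ajulu, disumaz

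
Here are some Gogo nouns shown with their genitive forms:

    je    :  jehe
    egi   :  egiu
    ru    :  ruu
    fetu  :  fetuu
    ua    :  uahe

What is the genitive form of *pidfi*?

The alternation tracks the last vowel of the stem — -u when the last vowel of the stem is a high vowel (*egi*, *ru*, *fetu*); -he when the last vowel of the stem is a non-high vowel (*je*, *ua*).
*pidfi* — last vowel /i/ (a high vowel) → -u → *pidfiu*.

pidfiu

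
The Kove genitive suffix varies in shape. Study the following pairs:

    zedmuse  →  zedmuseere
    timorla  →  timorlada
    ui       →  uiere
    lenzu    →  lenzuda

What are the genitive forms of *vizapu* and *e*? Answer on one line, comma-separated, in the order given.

vizapuda, eere

The pattern is front/back vowel harmony: -ere when the last vowel of the stem is a front vowel (*zedmuse*, *ui*); -da when the last vowel of the stem is a back vowel (*timorla*, *lenzu*).
The last vowel of *vizapu* is /u/, which is a back vowel, so the suffix is -da, giving *vizapuda*.
The last vowel of *e* is /e/, which is a front vowel, so the suffix is -ere, giving *eere*.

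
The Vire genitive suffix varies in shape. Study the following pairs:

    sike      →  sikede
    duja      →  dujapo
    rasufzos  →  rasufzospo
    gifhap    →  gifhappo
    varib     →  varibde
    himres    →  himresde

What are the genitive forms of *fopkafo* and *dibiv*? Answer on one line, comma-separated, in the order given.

fopkafopo, dibivde

Looking at the last vowel of each stem: -de when the last vowel of the stem is a front vowel (*sike*, *varib*, *himres*); -po when the last vowel of the stem is a back vowel (*duja*, *rasufzos*, *gifhap*).
*fopkafo*: last vowel = /o/, a back vowel → -po → *fopkafopo*.
*dibiv*: last vowel = /i/, a front vowel → -de → *dibivde*.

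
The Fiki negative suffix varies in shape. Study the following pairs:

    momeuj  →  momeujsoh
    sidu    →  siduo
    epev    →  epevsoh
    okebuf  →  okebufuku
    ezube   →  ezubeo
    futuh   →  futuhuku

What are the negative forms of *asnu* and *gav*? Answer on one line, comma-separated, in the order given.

The suffix is conditioned by the final sound: -uku when the stem ends in a voiceless consonant (*okebuf*, *futuh*); -soh when the stem ends in a voiced consonant (*momeuj*, *epev*); -o when the stem ends in a vowel (*sidu*, *ezube*).
*asnu* — final sound /u/ (a vowel) → -o → *asnuo*.
Since the final sound of *gav* is /v/ (a voiced consonant), it takes -soh, giving *gavsoh*.

asnuo, gavsoh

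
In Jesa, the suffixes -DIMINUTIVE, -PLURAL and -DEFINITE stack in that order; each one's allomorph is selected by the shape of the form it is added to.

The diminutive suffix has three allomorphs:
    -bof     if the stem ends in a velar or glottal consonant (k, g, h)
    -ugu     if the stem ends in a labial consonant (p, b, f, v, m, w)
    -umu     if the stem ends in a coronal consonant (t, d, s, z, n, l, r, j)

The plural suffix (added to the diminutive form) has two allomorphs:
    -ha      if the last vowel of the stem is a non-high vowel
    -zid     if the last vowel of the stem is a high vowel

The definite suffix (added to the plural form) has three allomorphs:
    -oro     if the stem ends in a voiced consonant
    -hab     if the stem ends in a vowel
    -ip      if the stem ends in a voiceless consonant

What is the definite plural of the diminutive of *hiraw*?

hirawuguzidoro

*hiraw* — final consonant /w/ (labial) → -ugu → *hirawugu*.
The last vowel of the diminutive form *hirawugu* is /u/, which is a high vowel, so the plural suffix is -zid, giving *hirawuguzid*.
The plural form *hirawuguzid* — final sound /d/ (a voiced consonant) → -oro → *hirawuguzidoro*.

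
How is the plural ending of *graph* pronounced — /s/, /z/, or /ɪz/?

/s/

The stem *graph* ends in a voiceless non-sibilant consonant.
The plural suffix surfaces as /ɪz/ after sibilants, /s/ after other voiceless consonants, and /z/ after other voiced sounds.
So the plural -s on *graph* is pronounced /s/.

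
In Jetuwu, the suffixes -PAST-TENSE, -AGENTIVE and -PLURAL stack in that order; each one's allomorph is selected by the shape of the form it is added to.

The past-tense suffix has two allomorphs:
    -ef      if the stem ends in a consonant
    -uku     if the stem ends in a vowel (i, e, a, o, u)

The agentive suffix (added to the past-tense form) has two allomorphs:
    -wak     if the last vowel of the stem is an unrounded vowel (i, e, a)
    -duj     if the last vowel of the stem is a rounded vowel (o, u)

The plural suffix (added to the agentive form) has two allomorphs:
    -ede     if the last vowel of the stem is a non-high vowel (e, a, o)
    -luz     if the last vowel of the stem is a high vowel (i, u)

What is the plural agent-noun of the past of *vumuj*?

Since the final sound of *vumuj* is /j/ (a consonant), it takes -ef, giving *vumujef*.
The past-tense form *vumujef*: last vowel = /e/, an unrounded vowel → -wak → *vumujefwak*.
Since the last vowel of the agentive form *vumujefwak* is /a/ (a non-high vowel), it takes -ede, giving *vumujefwakede*.

vumujefwakede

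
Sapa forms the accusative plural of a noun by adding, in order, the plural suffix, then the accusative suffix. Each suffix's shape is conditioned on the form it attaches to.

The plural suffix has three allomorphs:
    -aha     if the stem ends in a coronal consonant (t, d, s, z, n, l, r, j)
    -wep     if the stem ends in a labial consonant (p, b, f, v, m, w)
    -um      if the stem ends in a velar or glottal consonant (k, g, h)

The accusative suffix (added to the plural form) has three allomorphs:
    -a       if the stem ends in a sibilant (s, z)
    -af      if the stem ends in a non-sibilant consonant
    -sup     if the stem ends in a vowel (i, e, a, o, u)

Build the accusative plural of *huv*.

huvwepaf

The final consonant of *huv* is /v/, which is labial, so the plural suffix is -wep, giving *huvwep*.
The plural form *huvwep*: final sound = /p/, a non-sibilant consonant → -af → *huvwepaf*.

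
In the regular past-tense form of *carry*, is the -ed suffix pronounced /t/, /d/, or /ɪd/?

The stem *carry* ends in a voiced sound other than /d/.
The -ed suffix is realized as /ɪd/ after /t, d/; as /t/ after other voiceless consonants; and as /d/ after other voiced sounds.
So -ed on *carry* is pronounced /d/.

/d/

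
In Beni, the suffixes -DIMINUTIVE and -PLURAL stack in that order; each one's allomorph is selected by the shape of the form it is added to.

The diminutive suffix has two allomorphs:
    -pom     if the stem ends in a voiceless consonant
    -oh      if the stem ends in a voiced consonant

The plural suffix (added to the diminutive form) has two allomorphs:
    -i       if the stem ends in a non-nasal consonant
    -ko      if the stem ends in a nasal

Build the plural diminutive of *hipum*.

hipumohi

Since the final consonant of *hipum* is /m/ (voiced), it takes -oh, giving *hipumoh*.
The final consonant of the diminutive form *hipumoh* is /h/, which is non-nasal, so the plural suffix is -i, giving *hipumohi*.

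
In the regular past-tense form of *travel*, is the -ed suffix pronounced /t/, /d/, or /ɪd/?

/d/

The stem *travel* ends in a voiced sound other than /d/.
The -ed suffix is realized as /ɪd/ after /t, d/; as /t/ after other voiceless consonants; and as /d/ after other voiced sounds.
So -ed on *travel* is pronounced /d/.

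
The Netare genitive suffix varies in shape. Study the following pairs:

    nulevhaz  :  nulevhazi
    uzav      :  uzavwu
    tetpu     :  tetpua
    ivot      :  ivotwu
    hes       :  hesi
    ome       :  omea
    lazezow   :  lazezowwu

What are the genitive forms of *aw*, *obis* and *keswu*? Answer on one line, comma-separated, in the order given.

awwu, obisi, keswua

The pattern is sibilance of the final sound: -i when the stem ends in a sibilant (*nulevhaz*, *hes*); -wu when the stem ends in a non-sibilant consonant (*uzav*, *ivot*, *lazezow*); -a when the stem ends in a vowel (*tetpu*, *ome*).
*aw* — final sound /w/ (a non-sibilant consonant) → -wu → *awwu*.
The final sound of *obis* is /s/, which is a sibilant, so the suffix is -i, giving *obisi*.
The final sound of *keswu* is /u/, which is a vowel, so the suffix is -a, giving *keswua*.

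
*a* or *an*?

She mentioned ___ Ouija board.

a

The indefinite article is chosen by the initial *sound* of the following word, not its spelling.
*Ouija* begins with the sound /wiː/ (pronounced /ˈwiːdʒə/) — a consonant sound.
So the article is *a*: She mentioned a Ouija board.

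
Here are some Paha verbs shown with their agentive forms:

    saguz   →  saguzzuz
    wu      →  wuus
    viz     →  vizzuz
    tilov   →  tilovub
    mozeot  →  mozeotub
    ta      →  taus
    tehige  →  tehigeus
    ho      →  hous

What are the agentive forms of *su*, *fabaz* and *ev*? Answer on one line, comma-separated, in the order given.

The alternation tracks the final sound of the stem — -zuz when the stem ends in a sibilant (*saguz*, *viz*); -ub when the stem ends in a non-sibilant consonant (*tilov*, *mozeot*); -us when the stem ends in a vowel (*wu*, *ta*, *tehige*, *ho*).
*su* — final sound /u/ (a vowel) → -us → *suus*.
Since the final sound of *fabaz* is /z/ (a sibilant), it takes -zuz, giving *fabazzuz*.
*ev*: final sound = /v/, a non-sibilant consonant → -ub → *evub*.

suus, fabazzuz, evub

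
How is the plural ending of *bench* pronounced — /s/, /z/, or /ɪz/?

The stem *bench* ends in a sibilant (/s, z, ʃ, ʒ, tʃ, dʒ/).
The plural suffix surfaces as /ɪz/ after sibilants, /s/ after other voiceless consonants, and /z/ after other voiced sounds.
So the plural -s on *bench* is pronounced /ɪz/.

/ɪz/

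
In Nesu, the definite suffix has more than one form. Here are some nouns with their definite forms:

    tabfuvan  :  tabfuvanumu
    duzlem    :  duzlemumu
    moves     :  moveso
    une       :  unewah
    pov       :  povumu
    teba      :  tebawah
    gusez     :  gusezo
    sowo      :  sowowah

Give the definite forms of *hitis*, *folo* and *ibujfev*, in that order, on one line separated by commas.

hitiso, folowah, ibujfevumu

The alternation tracks the final sound of the stem — -o when the stem ends in a sibilant (*moves*, *gusez*); -umu when the stem ends in a non-sibilant consonant (*tabfuvan*, *duzlem*, *pov*); -wah when the stem ends in a vowel (*une*, *teba*, *sowo*).
*hitis*: final sound = /s/, a sibilant → -o → *hitiso*.
The final sound of *folo* is /o/, which is a vowel, so the suffix is -wah, giving *folowah*.
Since the final sound of *ibujfev* is /v/ (a non-sibilant consonant), it takes -umu, giving *ibujfevumu*.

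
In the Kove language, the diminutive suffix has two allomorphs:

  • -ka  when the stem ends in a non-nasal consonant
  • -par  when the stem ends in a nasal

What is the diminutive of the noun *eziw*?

eziwka

*eziw* — final consonant /w/ (non-nasal) → -ka → *eziwka*.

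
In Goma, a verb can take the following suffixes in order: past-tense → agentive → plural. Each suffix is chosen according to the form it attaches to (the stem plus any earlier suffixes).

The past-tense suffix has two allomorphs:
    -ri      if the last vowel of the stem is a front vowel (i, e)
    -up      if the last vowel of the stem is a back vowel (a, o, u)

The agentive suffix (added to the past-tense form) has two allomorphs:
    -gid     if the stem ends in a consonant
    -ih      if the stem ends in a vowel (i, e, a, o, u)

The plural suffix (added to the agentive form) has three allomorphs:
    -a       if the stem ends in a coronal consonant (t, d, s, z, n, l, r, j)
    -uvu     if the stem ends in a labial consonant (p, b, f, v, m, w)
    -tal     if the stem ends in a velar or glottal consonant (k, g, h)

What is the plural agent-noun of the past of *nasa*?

*nasa*: last vowel = /a/, a back vowel → -up → *nasaup*.
Since the final sound of the past-tense form *nasaup* is /p/ (a consonant), it takes -gid, giving *nasaupgid*.
The agentive form *nasaupgid*: final consonant = /d/, coronal → -a → *nasaupgida*.

nasaupgida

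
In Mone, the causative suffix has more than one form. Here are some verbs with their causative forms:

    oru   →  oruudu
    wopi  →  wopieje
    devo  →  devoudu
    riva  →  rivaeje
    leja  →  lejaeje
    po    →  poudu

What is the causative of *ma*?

maeje

The suffix is conditioned by the last vowel: -udu when the last vowel of the stem is a rounded vowel (*oru*, *devo*, *po*); -eje when the last vowel of the stem is an unrounded vowel (*wopi*, *riva*, *leja*).
Since the last vowel of *ma* is /a/ (an unrounded vowel), it takes -eje, giving *maeje*.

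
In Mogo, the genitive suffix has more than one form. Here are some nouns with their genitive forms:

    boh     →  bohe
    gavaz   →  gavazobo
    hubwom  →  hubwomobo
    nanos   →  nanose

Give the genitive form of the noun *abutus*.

abutuse

The pattern is voicing of the final consonant: -e when the stem ends in a voiceless consonant (*boh*, *nanos*); -obo when the stem ends in a voiced consonant (*gavaz*, *hubwom*).
*abutus* — final consonant /s/ (voiceless) → -e → *abutuse*.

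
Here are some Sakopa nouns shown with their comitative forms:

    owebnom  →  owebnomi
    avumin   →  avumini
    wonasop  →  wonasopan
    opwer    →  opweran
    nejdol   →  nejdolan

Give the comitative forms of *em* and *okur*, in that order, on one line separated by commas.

emi, okuran

The alternation tracks the final consonant of the stem — -i when the stem ends in a nasal (*owebnom*, *avumin*); -an when the stem ends in a non-nasal consonant (*wonasop*, *opwer*, *nejdol*).
Since the final consonant of *em* is /m/ (a nasal), it takes -i, giving *emi*.
Since the final consonant of *okur* is /r/ (non-nasal), it takes -an, giving *okuran*.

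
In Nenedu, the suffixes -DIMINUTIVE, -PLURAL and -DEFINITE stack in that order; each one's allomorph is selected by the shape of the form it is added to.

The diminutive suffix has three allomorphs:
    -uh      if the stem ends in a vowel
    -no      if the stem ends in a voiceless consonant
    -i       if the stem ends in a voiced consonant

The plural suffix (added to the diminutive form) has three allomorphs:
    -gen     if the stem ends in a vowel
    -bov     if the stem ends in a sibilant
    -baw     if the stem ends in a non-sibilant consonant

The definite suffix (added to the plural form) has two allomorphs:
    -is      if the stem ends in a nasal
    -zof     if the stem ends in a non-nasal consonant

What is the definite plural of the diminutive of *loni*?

loniuhbawzof

*loni* — final sound /i/ (a vowel) → -uh → *loniuh*.
Since the final sound of the diminutive form *loniuh* is /h/ (a non-sibilant consonant), it takes -baw, giving *loniuhbaw*.
The final consonant of the plural form *loniuhbaw* is /w/, which is non-nasal, so the definite suffix is -zof, giving *loniuhbawzof*.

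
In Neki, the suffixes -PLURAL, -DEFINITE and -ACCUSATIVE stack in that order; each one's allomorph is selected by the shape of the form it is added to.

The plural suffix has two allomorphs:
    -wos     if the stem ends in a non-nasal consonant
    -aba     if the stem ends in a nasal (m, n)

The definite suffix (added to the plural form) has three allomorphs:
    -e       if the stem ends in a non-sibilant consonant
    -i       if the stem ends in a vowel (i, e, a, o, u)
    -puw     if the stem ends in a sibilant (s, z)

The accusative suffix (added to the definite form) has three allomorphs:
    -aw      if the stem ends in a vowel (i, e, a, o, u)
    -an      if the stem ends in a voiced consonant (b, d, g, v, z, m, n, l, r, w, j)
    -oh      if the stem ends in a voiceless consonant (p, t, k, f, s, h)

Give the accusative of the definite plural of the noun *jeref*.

jerefwospuwan

Since the final consonant of *jeref* is /f/ (non-nasal), it takes -wos, giving *jerefwos*.
Since the final sound of the plural form *jerefwos* is /s/ (a sibilant), it takes -puw, giving *jerefwospuw*.
The final sound of the definite form *jerefwospuw* is /w/, which is a voiced consonant, so the accusative suffix is -an, giving *jerefwospuwan*.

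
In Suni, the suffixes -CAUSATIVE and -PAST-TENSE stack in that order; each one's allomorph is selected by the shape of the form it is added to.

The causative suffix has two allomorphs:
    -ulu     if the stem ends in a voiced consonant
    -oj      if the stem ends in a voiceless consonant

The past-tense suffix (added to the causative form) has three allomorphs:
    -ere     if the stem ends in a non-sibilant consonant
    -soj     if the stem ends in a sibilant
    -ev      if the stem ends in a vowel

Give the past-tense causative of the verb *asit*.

asitojere

Since the final consonant of *asit* is /t/ (voiceless), it takes -oj, giving *asitoj*.
The final sound of the causative form *asitoj* is /j/, which is a non-sibilant consonant, so the past-tense suffix is -ere, giving *asitojere*.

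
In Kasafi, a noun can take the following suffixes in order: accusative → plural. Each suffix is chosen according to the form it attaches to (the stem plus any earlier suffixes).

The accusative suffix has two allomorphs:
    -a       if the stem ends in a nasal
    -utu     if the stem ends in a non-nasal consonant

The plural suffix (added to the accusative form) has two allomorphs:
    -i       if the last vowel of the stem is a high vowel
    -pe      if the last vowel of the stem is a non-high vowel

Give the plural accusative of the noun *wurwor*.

Since the final consonant of *wurwor* is /r/ (non-nasal), it takes -utu, giving *wurworutu*.
Since the last vowel of the accusative form *wurworutu* is /u/ (a high vowel), it takes -i, giving *wurworutui*.

wurworutui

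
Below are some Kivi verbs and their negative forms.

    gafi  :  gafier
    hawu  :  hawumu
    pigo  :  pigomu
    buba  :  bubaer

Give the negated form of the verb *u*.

umu

Looking at the last vowel of each stem: -mu when the last vowel of the stem is a rounded vowel (*hawu*, *pigo*); -er when the last vowel of the stem is an unrounded vowel (*gafi*, *buba*).
The last vowel of *u* is /u/, which is a rounded vowel, so the suffix is -mu, giving *umu*.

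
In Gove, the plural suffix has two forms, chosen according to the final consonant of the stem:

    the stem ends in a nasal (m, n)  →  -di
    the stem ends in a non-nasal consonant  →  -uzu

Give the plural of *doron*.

Since the final consonant of *doron* is /n/ (a nasal), it takes -di, giving *dorondi*.

dorondi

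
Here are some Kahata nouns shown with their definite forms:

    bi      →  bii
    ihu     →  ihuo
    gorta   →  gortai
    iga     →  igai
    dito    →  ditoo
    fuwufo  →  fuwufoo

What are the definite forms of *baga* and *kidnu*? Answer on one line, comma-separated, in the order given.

bagai, kidnuo

The pattern is rounding harmony: -o when the last vowel of the stem is a rounded vowel (*ihu*, *dito*, *fuwufo*); -i when the last vowel of the stem is an unrounded vowel (*bi*, *gorta*, *iga*).
*baga* — last vowel /a/ (an unrounded vowel) → -i → *bagai*.
The last vowel of *kidnu* is /u/, which is a rounded vowel, so the suffix is -o, giving *kidnuo*.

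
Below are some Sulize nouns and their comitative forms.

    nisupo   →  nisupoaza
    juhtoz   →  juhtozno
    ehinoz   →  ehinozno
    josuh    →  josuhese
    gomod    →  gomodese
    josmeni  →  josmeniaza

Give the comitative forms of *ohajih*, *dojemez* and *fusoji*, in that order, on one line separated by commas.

The alternation tracks the final sound of the stem — -no when the stem ends in a sibilant (*juhtoz*, *ehinoz*); -ese when the stem ends in a non-sibilant consonant (*josuh*, *gomod*); -aza when the stem ends in a vowel (*nisupo*, *josmeni*).
The final sound of *ohajih* is /h/, which is a non-sibilant consonant, so the suffix is -ese, giving *ohajihese*.
*dojemez* — final sound /z/ (a sibilant) → -no → *dojemezno*.
Since the final sound of *fusoji* is /i/ (a vowel), it takes -aza, giving *fusojiaza*.

ohajihese, dojemezno, fusojiaza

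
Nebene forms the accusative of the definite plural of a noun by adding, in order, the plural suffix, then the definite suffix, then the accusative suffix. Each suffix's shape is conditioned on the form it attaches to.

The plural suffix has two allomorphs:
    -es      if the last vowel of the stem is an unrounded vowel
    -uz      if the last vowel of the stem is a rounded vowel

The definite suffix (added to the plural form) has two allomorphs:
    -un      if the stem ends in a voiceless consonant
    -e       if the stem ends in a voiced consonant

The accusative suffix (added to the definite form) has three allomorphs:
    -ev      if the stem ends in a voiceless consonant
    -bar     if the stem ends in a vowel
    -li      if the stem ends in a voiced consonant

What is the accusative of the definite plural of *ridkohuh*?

Since the last vowel of *ridkohuh* is /u/ (a rounded vowel), it takes -uz, giving *ridkohuhuz*.
The plural form *ridkohuhuz*: final consonant = /z/, voiced → -e → *ridkohuhuze*.
The definite form *ridkohuhuze*: final sound = /e/, a vowel → -bar → *ridkohuhuzebar*.

ridkohuhuzebar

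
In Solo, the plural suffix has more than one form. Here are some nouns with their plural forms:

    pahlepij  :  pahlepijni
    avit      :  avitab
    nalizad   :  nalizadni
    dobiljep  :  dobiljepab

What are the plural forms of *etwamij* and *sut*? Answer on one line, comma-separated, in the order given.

etwamijni, sutab

The suffix is conditioned by the final consonant: -ab when the stem ends in a voiceless consonant (*avit*, *dobiljep*); -ni when the stem ends in a voiced consonant (*pahlepij*, *nalizad*).
*etwamij* — final consonant /j/ (voiced) → -ni → *etwamijni*.
*sut* — final consonant /t/ (voiceless) → -ab → *sutab*.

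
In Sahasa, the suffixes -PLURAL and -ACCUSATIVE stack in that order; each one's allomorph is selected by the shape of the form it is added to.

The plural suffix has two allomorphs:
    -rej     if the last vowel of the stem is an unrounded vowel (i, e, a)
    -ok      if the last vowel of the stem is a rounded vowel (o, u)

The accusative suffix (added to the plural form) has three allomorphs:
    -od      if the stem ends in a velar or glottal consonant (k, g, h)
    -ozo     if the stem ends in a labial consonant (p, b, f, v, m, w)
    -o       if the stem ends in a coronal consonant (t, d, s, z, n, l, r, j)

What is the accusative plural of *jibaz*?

jibazrejo

*jibaz*: last vowel = /a/, an unrounded vowel → -rej → *jibazrej*.
The final consonant of the plural form *jibazrej* is /j/, which is coronal, so the accusative suffix is -o, giving *jibazrejo*.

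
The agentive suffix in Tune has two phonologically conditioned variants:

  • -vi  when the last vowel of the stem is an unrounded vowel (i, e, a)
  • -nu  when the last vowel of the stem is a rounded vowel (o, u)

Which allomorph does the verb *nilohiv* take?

The last vowel of *nilohiv* is /i/, which is an unrounded vowel, so the suffix is -vi.

-vi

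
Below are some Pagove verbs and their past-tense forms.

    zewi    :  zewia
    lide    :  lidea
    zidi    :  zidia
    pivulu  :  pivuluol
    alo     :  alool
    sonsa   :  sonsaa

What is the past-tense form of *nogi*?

The alternation tracks the last vowel of the stem — -ol when the last vowel of the stem is a rounded vowel (*pivulu*, *alo*); -a when the last vowel of the stem is an unrounded vowel (*zewi*, *lide*, *zidi*, *sonsa*).
Since the last vowel of *nogi* is /i/ (an unrounded vowel), it takes -a, giving *nogia*.

nogia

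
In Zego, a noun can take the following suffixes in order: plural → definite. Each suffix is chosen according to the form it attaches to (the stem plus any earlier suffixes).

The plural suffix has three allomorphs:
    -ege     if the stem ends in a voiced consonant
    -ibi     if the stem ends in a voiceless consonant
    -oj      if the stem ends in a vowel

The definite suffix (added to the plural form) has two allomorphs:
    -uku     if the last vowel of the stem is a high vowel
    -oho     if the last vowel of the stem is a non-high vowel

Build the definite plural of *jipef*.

*jipef*: final sound = /f/, a voiceless consonant → -ibi → *jipefibi*.
Since the last vowel of the plural form *jipefibi* is /i/ (a high vowel), it takes -uku, giving *jipefibiuku*.

jipefibiuku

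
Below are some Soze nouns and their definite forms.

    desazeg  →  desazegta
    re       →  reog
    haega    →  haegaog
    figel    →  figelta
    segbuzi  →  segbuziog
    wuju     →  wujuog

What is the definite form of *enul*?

enulta

The pattern is consonant vs. vowel: -ta when the stem ends in a consonant (*desazeg*, *figel*); -og when the stem ends in a vowel (*re*, *haega*, *segbuzi*, *wuju*).
*enul*: final sound = /l/, a consonant → -ta → *enulta*.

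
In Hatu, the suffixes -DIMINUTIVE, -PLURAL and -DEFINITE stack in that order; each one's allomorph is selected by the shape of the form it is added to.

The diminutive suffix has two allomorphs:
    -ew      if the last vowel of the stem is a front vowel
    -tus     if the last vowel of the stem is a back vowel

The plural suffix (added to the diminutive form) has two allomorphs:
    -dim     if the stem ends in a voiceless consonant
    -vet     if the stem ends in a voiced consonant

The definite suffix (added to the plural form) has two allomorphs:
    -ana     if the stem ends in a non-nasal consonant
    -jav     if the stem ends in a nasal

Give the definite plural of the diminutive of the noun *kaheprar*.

Since the last vowel of *kaheprar* is /a/ (a back vowel), it takes -tus, giving *kaheprartus*.
Since the final consonant of the diminutive form *kaheprartus* is /s/ (voiceless), it takes -dim, giving *kaheprartusdim*.
Since the final consonant of the plural form *kaheprartusdim* is /m/ (a nasal), it takes -jav, giving *kaheprartusdimjav*.

kaheprartusdimjav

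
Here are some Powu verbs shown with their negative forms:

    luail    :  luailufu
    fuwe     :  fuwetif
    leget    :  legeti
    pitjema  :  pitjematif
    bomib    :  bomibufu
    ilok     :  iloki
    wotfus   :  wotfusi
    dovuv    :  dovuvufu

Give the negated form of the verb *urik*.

uriki

Looking at the final sound of each stem: -i when the stem ends in a voiceless consonant (*leget*, *ilok*, *wotfus*); -ufu when the stem ends in a voiced consonant (*luail*, *bomib*, *dovuv*); -tif when the stem ends in a vowel (*fuwe*, *pitjema*).
*urik*: final sound = /k/, a voiceless consonant → -i → *uriki*.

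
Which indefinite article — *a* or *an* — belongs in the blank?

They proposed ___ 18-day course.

an

The indefinite article is chosen by the initial *sound* of the following word, not its spelling.
The number *18* is spoken "eighteen", beginning with /ˌeɪˈtiːn/ — a vowel sound.
So the article is *an*: They proposed an 18-day course.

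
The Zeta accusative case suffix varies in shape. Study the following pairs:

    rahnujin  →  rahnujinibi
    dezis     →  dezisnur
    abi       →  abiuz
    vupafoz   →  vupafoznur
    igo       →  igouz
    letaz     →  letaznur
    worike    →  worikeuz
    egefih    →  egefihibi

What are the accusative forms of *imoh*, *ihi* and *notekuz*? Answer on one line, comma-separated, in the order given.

The alternation tracks the final sound of the stem — -nur when the stem ends in a sibilant (*dezis*, *vupafoz*, *letaz*); -ibi when the stem ends in a non-sibilant consonant (*rahnujin*, *egefih*); -uz when the stem ends in a vowel (*abi*, *igo*, *worike*).
*imoh*: final sound = /h/, a non-sibilant consonant → -ibi → *imohibi*.
*ihi* — final sound /i/ (a vowel) → -uz → *ihiuz*.
*notekuz* — final sound /z/ (a sibilant) → -nur → *notekuznur*.

imohibi, ihiuz, notekuznur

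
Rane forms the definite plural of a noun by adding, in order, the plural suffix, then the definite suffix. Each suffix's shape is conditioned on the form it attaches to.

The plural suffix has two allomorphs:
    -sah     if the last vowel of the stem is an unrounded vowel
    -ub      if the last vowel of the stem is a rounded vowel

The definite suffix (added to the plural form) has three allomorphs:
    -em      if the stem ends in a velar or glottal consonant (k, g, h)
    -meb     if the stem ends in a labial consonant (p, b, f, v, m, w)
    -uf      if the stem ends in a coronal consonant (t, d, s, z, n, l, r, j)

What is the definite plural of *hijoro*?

*hijoro*: last vowel = /o/, a rounded vowel → -ub → *hijoroub*.
The final consonant of the plural form *hijoroub* is /b/, which is labial, so the definite suffix is -meb, giving *hijoroubmeb*.

hijoroubmeb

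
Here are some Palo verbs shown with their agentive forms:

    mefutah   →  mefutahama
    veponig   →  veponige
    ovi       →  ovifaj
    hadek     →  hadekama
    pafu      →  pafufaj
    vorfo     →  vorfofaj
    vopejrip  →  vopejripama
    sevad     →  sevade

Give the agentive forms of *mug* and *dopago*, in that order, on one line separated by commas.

muge, dopagofaj

Looking at the final sound of each stem: -ama when the stem ends in a voiceless consonant (*mefutah*, *hadek*, *vopejrip*); -e when the stem ends in a voiced consonant (*veponig*, *sevad*); -faj when the stem ends in a vowel (*ovi*, *pafu*, *vorfo*).
Since the final sound of *mug* is /g/ (a voiced consonant), it takes -e, giving *muge*.
*dopago* — final sound /o/ (a vowel) → -faj → *dopagofaj*.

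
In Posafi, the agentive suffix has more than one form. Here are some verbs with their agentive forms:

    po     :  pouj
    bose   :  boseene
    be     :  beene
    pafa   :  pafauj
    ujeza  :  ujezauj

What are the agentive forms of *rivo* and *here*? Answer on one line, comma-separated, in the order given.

The pattern is front/back vowel harmony: -ene when the last vowel of the stem is a front vowel (*bose*, *be*); -uj when the last vowel of the stem is a back vowel (*po*, *pafa*, *ujeza*).
Since the last vowel of *rivo* is /o/ (a back vowel), it takes -uj, giving *rivouj*.
Since the last vowel of *here* is /e/ (a front vowel), it takes -ene, giving *hereene*.

rivouj, hereene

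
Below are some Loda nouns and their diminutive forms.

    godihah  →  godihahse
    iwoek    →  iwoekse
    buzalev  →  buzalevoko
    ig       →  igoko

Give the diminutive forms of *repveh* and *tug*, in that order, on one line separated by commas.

repvehse, tugoko

The suffix is conditioned by the final consonant: -se when the stem ends in a voiceless consonant (*godihah*, *iwoek*); -oko when the stem ends in a voiced consonant (*buzalev*, *ig*).
Since the final consonant of *repveh* is /h/ (voiceless), it takes -se, giving *repvehse*.
The final consonant of *tug* is /g/, which is voiced, so the suffix is -oko, giving *tugoko*.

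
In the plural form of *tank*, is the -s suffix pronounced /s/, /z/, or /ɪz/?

The stem *tank* ends in a voiceless non-sibilant consonant.
The plural suffix surfaces as /ɪz/ after sibilants, /s/ after other voiceless consonants, and /z/ after other voiced sounds.
So the plural -s on *tank* is pronounced /s/.

/s/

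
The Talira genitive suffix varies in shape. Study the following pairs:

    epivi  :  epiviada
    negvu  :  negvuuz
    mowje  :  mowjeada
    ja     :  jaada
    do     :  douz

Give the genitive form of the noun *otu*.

The alternation tracks the last vowel of the stem — -uz when the last vowel of the stem is a rounded vowel (*negvu*, *do*); -ada when the last vowel of the stem is an unrounded vowel (*epivi*, *mowje*, *ja*).
Since the last vowel of *otu* is /u/ (a rounded vowel), it takes -uz, giving *otuuz*.

otuuz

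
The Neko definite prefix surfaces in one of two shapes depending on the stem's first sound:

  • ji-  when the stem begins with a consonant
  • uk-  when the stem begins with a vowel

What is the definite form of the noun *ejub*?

ukejub

The first sound of *ejub* is /e/, which is a vowel, so the prefix is uk-, giving *ukejub*.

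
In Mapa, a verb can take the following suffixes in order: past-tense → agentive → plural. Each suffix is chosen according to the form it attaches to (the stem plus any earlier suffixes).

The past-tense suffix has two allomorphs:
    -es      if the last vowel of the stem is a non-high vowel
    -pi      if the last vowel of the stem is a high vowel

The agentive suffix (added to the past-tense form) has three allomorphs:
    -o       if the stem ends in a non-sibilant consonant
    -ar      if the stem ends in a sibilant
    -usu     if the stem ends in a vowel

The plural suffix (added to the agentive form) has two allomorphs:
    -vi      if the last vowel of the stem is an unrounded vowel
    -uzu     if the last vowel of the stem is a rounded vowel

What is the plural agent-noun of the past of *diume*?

diumeesarvi

The last vowel of *diume* is /e/, which is a non-high vowel, so the past-tense suffix is -es, giving *diumees*.
The final sound of the past-tense form *diumees* is /s/, which is a sibilant, so the agentive suffix is -ar, giving *diumeesar*.
The agentive form *diumeesar* — last vowel /a/ (an unrounded vowel) → -vi → *diumeesarvi*.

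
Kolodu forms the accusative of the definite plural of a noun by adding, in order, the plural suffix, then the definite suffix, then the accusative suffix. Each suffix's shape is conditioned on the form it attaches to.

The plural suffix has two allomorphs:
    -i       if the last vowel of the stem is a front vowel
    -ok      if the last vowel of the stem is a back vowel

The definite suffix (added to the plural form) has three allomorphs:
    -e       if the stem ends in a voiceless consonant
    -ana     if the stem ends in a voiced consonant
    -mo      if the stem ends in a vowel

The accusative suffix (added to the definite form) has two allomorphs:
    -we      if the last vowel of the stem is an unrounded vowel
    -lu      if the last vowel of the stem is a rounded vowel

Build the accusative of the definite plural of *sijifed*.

sijifedimolu

*sijifed* — last vowel /e/ (a front vowel) → -i → *sijifedi*.
The plural form *sijifedi*: final sound = /i/, a vowel → -mo → *sijifedimo*.
The definite form *sijifedimo* — last vowel /o/ (a rounded vowel) → -lu → *sijifedimolu*.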